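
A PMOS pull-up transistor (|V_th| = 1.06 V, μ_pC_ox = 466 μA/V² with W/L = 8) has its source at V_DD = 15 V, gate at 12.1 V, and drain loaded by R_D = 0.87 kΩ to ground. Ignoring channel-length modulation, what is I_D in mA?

V_SG = V_DD − V_G = 15 − 12.1 = 2.9 V, so V_ov = 2.9 − 1.06 = 1.84 V.
k_p = μ_pC_ox · (W/L) = 3.728 mA/V².
Assume saturation: I_D = ½ k_p V_ov² = 0.5 × 3.728 × 1.84² = 6.31 mA, giving V_SD = V_DD − I_D R_D = 15 − 6.31 × 0.87 = 9.51 V.
V_SD = 9.51 V ≥ V_ov = 1.84 V, confirming saturation.

I_D = 6.31 mA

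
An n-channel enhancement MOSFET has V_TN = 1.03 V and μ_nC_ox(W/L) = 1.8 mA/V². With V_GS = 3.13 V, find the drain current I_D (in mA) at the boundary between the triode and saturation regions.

I_D = 3.97 mA

At the boundary V_DS = V_ov = V_GS − V_TN = 3.13 − 1.03 = 2.1 V.
I_D = ½ k_n V_ov² = 0.5 × 1.8 × 2.1² = 3.97 mA.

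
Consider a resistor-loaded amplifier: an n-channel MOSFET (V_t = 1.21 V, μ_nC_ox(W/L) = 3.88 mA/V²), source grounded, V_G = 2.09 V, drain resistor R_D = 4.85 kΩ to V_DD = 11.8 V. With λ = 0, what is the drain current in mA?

I_D = 1.50 mA

V_GS = V_G = 2.09 V, so V_ov = 2.09 − 1.21 = 0.88 V.
Assume saturation: I_D = ½ k_n V_ov² = 0.5 × 3.88 × 0.88² = 1.5 mA, giving V_DS = V_DD − I_D R_D = 11.8 − 1.5 × 4.85 = 4.51 V.
V_DS = 4.51 V ≥ V_ov = 0.88 V, confirming saturation.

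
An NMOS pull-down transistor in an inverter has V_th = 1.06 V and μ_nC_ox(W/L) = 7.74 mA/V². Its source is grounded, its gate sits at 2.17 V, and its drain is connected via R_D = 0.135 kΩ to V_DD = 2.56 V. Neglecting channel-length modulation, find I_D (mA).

V_GS = V_G = 2.17 V, so V_ov = 2.17 − 1.06 = 1.11 V.
Assume saturation: I_D = ½ k_n V_ov² = 0.5 × 7.74 × 1.11² = 4.77 mA, giving V_DS = V_DD − I_D R_D = 2.56 − 4.77 × 0.135 = 1.92 V.
V_DS = 1.92 V ≥ V_ov = 1.11 V, confirming saturation.

I_D = 4.77 mA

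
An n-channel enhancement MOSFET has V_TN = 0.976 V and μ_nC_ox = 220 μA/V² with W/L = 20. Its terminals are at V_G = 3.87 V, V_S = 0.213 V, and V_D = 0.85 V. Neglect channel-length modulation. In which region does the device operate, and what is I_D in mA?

Triode; I_D = 6.62 mA

V_GS = V_G − V_S = 3.87 − 0.213 = 3.66 V; V_DS = V_D − V_S = 0.85 − 0.213 = 0.637 V.
k_n = μ_nC_ox · (W/L) = 4.4 mA/V².
V_ov = V_GS − V_TN = 3.66 − 0.976 = 2.68 V.
Since V_DS = 0.637 V < V_ov = 2.68 V, the device is in the triode region.
I_D = k_n [V_ov · V_DS − ½ V_DS²] = 4.4 × [2.68 × 0.637 − 0.5 × 0.637²] = 6.62 mA.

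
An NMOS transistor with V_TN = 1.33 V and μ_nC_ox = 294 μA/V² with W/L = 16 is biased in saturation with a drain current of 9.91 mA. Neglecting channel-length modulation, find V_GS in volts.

k_n = μ_nC_ox · (W/L) = 4.704 mA/V².
In saturation I_D = ½ k_n (V_GS − V_TN)², so V_GS − V_TN = √(2 I_D / k_n) = √(2 × 9.91 / 4.704) = 2.05 V.
V_GS = 1.33 + 2.05 = 3.38 V.

V_GS = 3.38 V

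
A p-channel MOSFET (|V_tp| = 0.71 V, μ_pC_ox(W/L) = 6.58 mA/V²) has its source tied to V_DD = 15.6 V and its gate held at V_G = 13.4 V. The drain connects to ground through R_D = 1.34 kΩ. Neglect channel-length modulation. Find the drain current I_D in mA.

V_SG = V_DD − V_G = 15.6 − 13.4 = 2.2 V, so V_ov = 2.2 − 0.71 = 1.49 V.
Assume saturation: I_D = ½ k_p V_ov² = 0.5 × 6.58 × 1.49² = 7.3 mA, giving V_SD = V_DD − I_D R_D = 15.6 − 7.3 × 1.34 = 5.81 V.
V_SD = 5.81 V ≥ V_ov = 1.49 V, confirming saturation.

I_D = 7.30 mA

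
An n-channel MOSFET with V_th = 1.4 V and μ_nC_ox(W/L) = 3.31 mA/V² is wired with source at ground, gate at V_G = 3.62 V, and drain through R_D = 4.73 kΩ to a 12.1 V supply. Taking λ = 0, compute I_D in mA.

I_D = 2.48 mA

V_GS = V_G = 3.62 V, so V_ov = 3.62 − 1.4 = 2.22 V.
Assume saturation: I_D = ½ k_n V_ov² = 0.5 × 3.31 × 2.22² = 8.16 mA, giving V_DS = V_DD − I_D R_D = 12.1 − 8.16 × 4.73 = -26.5 V.
But -26.5 V < V_ov = 2.22 V, so the device is actually in triode.
In triode I_D = k_n[V_ov V_DS − ½ V_DS²] and I_D = (V_DD − V_DS)/R_D. Equating: 7.83 V_DS² − 35.76 V_DS + 12.1 = 0, giving V_DS = 0.368 V (the root below V_ov).
I_D = (12.1 − 0.368) / 4.73 = 2.48 mA.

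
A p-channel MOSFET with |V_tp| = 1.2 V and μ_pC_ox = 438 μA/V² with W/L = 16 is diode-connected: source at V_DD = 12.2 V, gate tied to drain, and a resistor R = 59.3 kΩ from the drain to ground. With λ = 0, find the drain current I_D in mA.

With gate tied to drain, V_SG = V_SD ≥ V_SG − |V_tp|, so the device is in saturation.
k_p = μ_pC_ox · (W/L) = 7.008 mA/V².
KCL at the drain: ½ k_p (V_SG − |V_tp|)² = (V_DD − V_SG)/R.
Let x = V_SG − 1.2. Then 208 x² + x − 11 = 0, giving x = 0.228 V (positive root), so V_SG = 1.43 V.
I_D = (V_DD − V_SG)/R = (12.2 − 1.43) / 59.3 = 0.182 mA.

I_D = 0.182 mA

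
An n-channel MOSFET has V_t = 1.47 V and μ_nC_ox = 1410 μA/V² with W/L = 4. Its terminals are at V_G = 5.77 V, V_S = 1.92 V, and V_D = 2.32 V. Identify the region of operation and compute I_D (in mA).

V_GS = V_G − V_S = 5.77 − 1.92 = 3.85 V; V_DS = V_D − V_S = 2.32 − 1.92 = 0.4 V.
k_n = μ_nC_ox · (W/L) = 5.64 mA/V².
V_ov = V_GS − V_t = 3.85 − 1.47 = 2.38 V.
Since V_DS = 0.4 V < V_ov = 2.38 V, the device is in the triode region.
I_D = k_n [V_ov · V_DS − ½ V_DS²] = 5.64 × [2.38 × 0.4 − 0.5 × 0.4²] = 4.92 mA.

Triode; I_D = 4.92 mA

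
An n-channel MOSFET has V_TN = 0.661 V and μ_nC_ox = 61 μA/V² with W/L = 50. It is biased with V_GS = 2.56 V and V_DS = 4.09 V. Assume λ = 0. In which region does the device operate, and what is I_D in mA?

Saturation; I_D = 5.50 mA

k_n = μ_nC_ox · (W/L) = 3.05 mA/V².
V_ov = V_GS − V_TN = 2.56 − 0.661 = 1.9 V.
Since V_DS = 4.09 V ≥ V_ov = 1.9 V, the device is in saturation.
I_D = ½ k_n V_ov² = 0.5 × 3.05 × 1.9² = 5.5 mA.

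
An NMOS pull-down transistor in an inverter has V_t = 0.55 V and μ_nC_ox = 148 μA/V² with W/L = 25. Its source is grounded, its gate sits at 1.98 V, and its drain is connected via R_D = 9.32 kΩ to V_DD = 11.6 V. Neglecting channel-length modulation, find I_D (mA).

I_D = 1.22 mA

V_GS = V_G = 1.98 V, so V_ov = 1.98 − 0.55 = 1.43 V.
k_n = μ_nC_ox · (W/L) = 3.7 mA/V².
Assume saturation: I_D = ½ k_n V_ov² = 0.5 × 3.7 × 1.43² = 3.78 mA, giving V_DS = V_DD − I_D R_D = 11.6 − 3.78 × 9.32 = -23.7 V.
But -23.7 V < V_ov = 1.43 V, so the device is actually in triode.
In triode I_D = k_n[V_ov V_DS − ½ V_DS²] and I_D = (V_DD − V_DS)/R_D. Equating: 17.2 V_DS² − 50.31 V_DS + 11.6 = 0, giving V_DS = 0.252 V (the root below V_ov).
I_D = (11.6 − 0.252) / 9.32 = 1.22 mA.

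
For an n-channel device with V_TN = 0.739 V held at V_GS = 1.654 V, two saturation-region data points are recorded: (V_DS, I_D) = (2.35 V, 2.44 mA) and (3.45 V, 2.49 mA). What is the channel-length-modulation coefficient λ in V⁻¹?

λ = 0.0195 V⁻¹

With V_GS fixed, I_D ∝ (1 + λ V_DS) in saturation, so I_D2/I_D1 = (1 + λ V_DS2)/(1 + λ V_DS1).
2.49/2.44 = 1.02 = (1 + 3.45 λ)/(1 + 2.35 λ).
Solving: λ (I_D1 V_DS2 − I_D2 V_DS1) = I_D2 − I_D1, so λ = (2.49 − 2.44) / (2.44 × 3.45 − 2.49 × 2.35) = 0.05 / 2.57 = 0.0195 V⁻¹.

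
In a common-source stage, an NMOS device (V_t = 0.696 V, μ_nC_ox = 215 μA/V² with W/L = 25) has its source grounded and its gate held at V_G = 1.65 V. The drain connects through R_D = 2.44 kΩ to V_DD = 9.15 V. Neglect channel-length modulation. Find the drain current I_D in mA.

V_GS = V_G = 1.65 V, so V_ov = 1.65 − 0.696 = 0.954 V.
k_n = μ_nC_ox · (W/L) = 5.375 mA/V².
Assume saturation: I_D = ½ k_n V_ov² = 0.5 × 5.375 × 0.954² = 2.45 mA, giving V_DS = V_DD − I_D R_D = 9.15 − 2.45 × 2.44 = 3.18 V.
V_DS = 3.18 V ≥ V_ov = 0.954 V, confirming saturation.

I_D = 2.45 mA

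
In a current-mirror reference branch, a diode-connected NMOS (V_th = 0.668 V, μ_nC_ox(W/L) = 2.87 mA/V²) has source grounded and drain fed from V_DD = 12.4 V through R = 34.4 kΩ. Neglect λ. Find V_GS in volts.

With gate tied to drain, V_GS = V_DS ≥ V_GS − V_th, so the device is in saturation.
KCL at the drain: ½ k_n (V_GS − V_th)² = (V_DD − V_GS)/R.
Let x = V_GS − 0.668. Then 49.4 x² + x − 11.73 = 0, giving x = 0.477 V (positive root), so V_GS = 1.15 V.
I_D = (V_DD − V_GS)/R = (12.4 − 1.15) / 34.4 = 0.327 mA.

V_GS = 1.15 V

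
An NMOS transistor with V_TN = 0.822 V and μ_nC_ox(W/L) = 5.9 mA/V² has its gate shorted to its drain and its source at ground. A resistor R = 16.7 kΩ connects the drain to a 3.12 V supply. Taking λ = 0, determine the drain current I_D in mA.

I_D = 0.125 mA

With gate tied to drain, V_GS = V_DS ≥ V_GS − V_TN, so the device is in saturation.
KCL at the drain: ½ k_n (V_GS − V_TN)² = (V_DD − V_GS)/R.
Let x = V_GS − 0.822. Then 49.3 x² + x − 2.298 = 0, giving x = 0.206 V (positive root), so V_GS = 1.03 V.
I_D = (V_DD − V_GS)/R = (3.12 − 1.03) / 16.7 = 0.125 mA.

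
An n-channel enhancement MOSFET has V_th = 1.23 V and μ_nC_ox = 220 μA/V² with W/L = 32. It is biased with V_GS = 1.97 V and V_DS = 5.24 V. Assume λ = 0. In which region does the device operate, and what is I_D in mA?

k_n = μ_nC_ox · (W/L) = 7.04 mA/V².
V_ov = V_GS − V_th = 1.97 − 1.23 = 0.74 V.
Since V_DS = 5.24 V ≥ V_ov = 0.74 V, the device is in saturation.
I_D = ½ k_n V_ov² = 0.5 × 7.04 × 0.74² = 1.93 mA.

Saturation; I_D = 1.93 mA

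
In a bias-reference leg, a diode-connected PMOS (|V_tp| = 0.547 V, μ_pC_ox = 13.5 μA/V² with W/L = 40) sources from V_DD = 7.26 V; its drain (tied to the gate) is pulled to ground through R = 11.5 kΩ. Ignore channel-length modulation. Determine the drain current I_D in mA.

I_D = 0.469 mA

With gate tied to drain, V_SG = V_SD ≥ V_SG − |V_tp|, so the device is in saturation.
k_p = μ_pC_ox · (W/L) = 0.54 mA/V².
KCL at the drain: ½ k_p (V_SG − |V_tp|)² = (V_DD − V_SG)/R.
Let x = V_SG − 0.547. Then 3.11 x² + x − 6.713 = 0, giving x = 1.32 V (positive root), so V_SG = 1.87 V.
I_D = (V_DD − V_SG)/R = (7.26 − 1.87) / 11.5 = 0.469 mA.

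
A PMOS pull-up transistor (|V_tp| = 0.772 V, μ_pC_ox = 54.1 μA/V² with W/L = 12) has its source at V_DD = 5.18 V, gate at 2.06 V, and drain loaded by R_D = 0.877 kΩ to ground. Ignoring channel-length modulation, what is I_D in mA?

I_D = 1.79 mA

V_SG = V_DD − V_G = 5.18 − 2.06 = 3.12 V, so V_ov = 3.12 − 0.772 = 2.35 V.
k_p = μ_pC_ox · (W/L) = 0.6492 mA/V².
Assume saturation: I_D = ½ k_p V_ov² = 0.5 × 0.6492 × 2.35² = 1.79 mA, giving V_SD = V_DD − I_D R_D = 5.18 − 1.79 × 0.877 = 3.61 V.
V_SD = 3.61 V ≥ V_ov = 2.35 V, confirming saturation.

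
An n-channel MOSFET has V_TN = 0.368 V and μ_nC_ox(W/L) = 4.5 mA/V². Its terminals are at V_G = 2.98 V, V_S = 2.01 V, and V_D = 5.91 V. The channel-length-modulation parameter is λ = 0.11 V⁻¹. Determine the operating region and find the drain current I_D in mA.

Saturation; I_D = 1.17 mA

V_GS = V_G − V_S = 2.98 − 2.01 = 0.97 V; V_DS = V_D − V_S = 5.91 − 2.01 = 3.9 V.
V_ov = V_GS − V_TN = 0.97 − 0.368 = 0.602 V.
Since V_DS = 3.9 V ≥ V_ov = 0.602 V, the device is in saturation.
I_D = ½ k_n V_ov² (1 + λ V_DS) = 0.5 × 4.5 × 0.602² × (1 + 0.11 × 3.9) = 1.17 mA.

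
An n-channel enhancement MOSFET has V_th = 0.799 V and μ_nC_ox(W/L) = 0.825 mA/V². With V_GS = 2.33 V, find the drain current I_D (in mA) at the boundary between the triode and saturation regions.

I_D = 0.967 mA

At the boundary V_DS = V_ov = V_GS − V_th = 2.33 − 0.799 = 1.53 V.
I_D = ½ k_n V_ov² = 0.5 × 0.825 × 1.53² = 0.967 mA.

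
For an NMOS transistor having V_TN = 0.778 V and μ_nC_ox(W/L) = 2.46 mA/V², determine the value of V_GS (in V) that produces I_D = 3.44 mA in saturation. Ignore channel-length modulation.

In saturation I_D = ½ k_n (V_GS − V_TN)², so V_GS − V_TN = √(2 I_D / k_n) = √(2 × 3.44 / 2.46) = 1.67 V.
V_GS = 0.778 + 1.67 = 2.45 V.

V_GS = 2.45 V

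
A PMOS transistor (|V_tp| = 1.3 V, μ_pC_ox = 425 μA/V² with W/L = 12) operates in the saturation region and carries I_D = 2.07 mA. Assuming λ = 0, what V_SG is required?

k_p = μ_pC_ox · (W/L) = 5.1 mA/V².
In saturation I_D = ½ k_p (V_SG − |V_tp|)², so V_SG − |V_tp| = √(2 I_D / k_p) = √(2 × 2.07 / 5.1) = 0.901 V.
V_SG = 1.3 + 0.901 = 2.2 V.

V_SG = 2.20 V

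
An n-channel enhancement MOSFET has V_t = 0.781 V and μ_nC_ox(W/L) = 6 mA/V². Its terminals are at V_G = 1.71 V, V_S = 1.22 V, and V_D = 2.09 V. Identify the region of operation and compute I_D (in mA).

Cutoff; I_D = 0 mA

V_GS = V_G − V_S = 1.71 − 1.22 = 0.49 V; V_DS = V_D − V_S = 2.09 − 1.22 = 0.87 V.
V_GS = 0.49 V < V_t = 0.781 V, so the transistor is in cutoff.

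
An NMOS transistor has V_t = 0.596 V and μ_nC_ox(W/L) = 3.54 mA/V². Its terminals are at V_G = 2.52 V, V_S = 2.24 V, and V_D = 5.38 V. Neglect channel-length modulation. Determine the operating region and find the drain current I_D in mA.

V_GS = V_G − V_S = 2.52 − 2.24 = 0.28 V; V_DS = V_D − V_S = 5.38 − 2.24 = 3.14 V.
V_GS = 0.28 V < V_t = 0.596 V, so the transistor is in cutoff.

Cutoff; I_D = 0 mA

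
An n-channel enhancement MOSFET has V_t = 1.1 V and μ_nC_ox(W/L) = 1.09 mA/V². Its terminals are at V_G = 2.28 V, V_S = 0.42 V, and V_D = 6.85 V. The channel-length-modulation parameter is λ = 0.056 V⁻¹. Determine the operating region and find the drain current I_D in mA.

V_GS = V_G − V_S = 2.28 − 0.42 = 1.86 V; V_DS = V_D − V_S = 6.85 − 0.42 = 6.43 V.
V_ov = V_GS − V_t = 1.86 − 1.1 = 0.76 V.
Since V_DS = 6.43 V ≥ V_ov = 0.76 V, the device is in saturation.
I_D = ½ k_n V_ov² (1 + λ V_DS) = 0.5 × 1.09 × 0.76² × (1 + 0.056 × 6.43) = 0.428 mA.

Saturation; I_D = 0.428 mA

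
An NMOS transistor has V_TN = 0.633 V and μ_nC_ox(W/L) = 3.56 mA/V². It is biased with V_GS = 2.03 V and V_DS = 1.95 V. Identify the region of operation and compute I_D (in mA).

V_ov = V_GS − V_TN = 2.03 − 0.633 = 1.4 V.
Since V_DS = 1.95 V ≥ V_ov = 1.4 V, the device is in saturation.
I_D = ½ k_n V_ov² = 0.5 × 3.56 × 1.4² = 3.47 mA.

Saturation; I_D = 3.47 mA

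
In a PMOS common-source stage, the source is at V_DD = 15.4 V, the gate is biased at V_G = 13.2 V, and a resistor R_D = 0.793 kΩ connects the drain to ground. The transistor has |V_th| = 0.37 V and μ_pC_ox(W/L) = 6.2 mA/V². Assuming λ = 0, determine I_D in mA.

I_D = 10.4 mA

V_SG = V_DD − V_G = 15.4 − 13.2 = 2.2 V, so V_ov = 2.2 − 0.37 = 1.83 V.
Assume saturation: I_D = ½ k_p V_ov² = 0.5 × 6.2 × 1.83² = 10.4 mA, giving V_SD = V_DD − I_D R_D = 15.4 − 10.4 × 0.793 = 7.17 V.
V_SD = 7.17 V ≥ V_ov = 1.83 V, confirming saturation.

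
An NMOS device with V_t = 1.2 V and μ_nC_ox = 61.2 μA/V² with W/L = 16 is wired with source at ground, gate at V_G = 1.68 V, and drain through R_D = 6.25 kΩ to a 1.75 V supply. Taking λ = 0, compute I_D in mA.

I_D = 0.113 mA

V_GS = V_G = 1.68 V, so V_ov = 1.68 − 1.2 = 0.48 V.
k_n = μ_nC_ox · (W/L) = 0.9792 mA/V².
Assume saturation: I_D = ½ k_n V_ov² = 0.5 × 0.9792 × 0.48² = 0.113 mA, giving V_DS = V_DD − I_D R_D = 1.75 − 0.113 × 6.25 = 1.04 V.
V_DS = 1.04 V ≥ V_ov = 0.48 V, confirming saturation.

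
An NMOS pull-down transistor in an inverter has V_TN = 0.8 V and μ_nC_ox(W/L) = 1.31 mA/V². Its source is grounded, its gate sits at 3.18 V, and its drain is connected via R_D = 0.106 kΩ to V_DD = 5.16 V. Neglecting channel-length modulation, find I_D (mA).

I_D = 3.71 mA

V_GS = V_G = 3.18 V, so V_ov = 3.18 − 0.8 = 2.38 V.
Assume saturation: I_D = ½ k_n V_ov² = 0.5 × 1.31 × 2.38² = 3.71 mA, giving V_DS = V_DD − I_D R_D = 5.16 − 3.71 × 0.106 = 4.77 V.
V_DS = 4.77 V ≥ V_ov = 2.38 V, confirming saturation.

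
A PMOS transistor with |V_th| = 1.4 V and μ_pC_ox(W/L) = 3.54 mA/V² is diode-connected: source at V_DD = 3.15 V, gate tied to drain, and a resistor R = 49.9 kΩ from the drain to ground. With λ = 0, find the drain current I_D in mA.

I_D = 0.0324 mA

With gate tied to drain, V_SG = V_SD ≥ V_SG − |V_th|, so the device is in saturation.
KCL at the drain: ½ k_p (V_SG − |V_th|)² = (V_DD − V_SG)/R.
Let x = V_SG − 1.4. Then 88.3 x² + x − 1.75 = 0, giving x = 0.135 V (positive root), so V_SG = 1.54 V.
I_D = (V_DD − V_SG)/R = (3.15 − 1.54) / 49.9 = 0.0324 mA.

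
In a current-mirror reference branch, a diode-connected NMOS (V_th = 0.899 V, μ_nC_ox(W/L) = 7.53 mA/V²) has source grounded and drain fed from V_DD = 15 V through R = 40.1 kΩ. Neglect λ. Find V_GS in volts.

With gate tied to drain, V_GS = V_DS ≥ V_GS − V_th, so the device is in saturation.
KCL at the drain: ½ k_n (V_GS − V_th)² = (V_DD − V_GS)/R.
Let x = V_GS − 0.899. Then 151 x² + x − 14.1 = 0, giving x = 0.302 V (positive root), so V_GS = 1.2 V.
I_D = (V_DD − V_GS)/R = (15 − 1.2) / 40.1 = 0.344 mA.

V_GS = 1.20 V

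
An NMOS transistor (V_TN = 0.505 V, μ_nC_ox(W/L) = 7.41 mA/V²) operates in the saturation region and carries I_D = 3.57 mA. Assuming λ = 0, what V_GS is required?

In saturation I_D = ½ k_n (V_GS − V_TN)², so V_GS − V_TN = √(2 I_D / k_n) = √(2 × 3.57 / 7.41) = 0.982 V.
V_GS = 0.505 + 0.982 = 1.49 V.

V_GS = 1.49 V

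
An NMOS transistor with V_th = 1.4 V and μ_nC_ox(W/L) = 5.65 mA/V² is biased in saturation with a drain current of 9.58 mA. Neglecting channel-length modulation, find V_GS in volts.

V_GS = 3.24 V

In saturation I_D = ½ k_n (V_GS − V_th)², so V_GS − V_th = √(2 I_D / k_n) = √(2 × 9.58 / 5.65) = 1.84 V.
V_GS = 1.4 + 1.84 = 3.24 V.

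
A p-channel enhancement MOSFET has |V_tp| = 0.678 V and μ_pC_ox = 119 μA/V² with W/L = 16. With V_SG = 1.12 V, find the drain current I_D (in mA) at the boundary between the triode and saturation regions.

At the boundary V_SD = V_ov = V_SG − |V_tp| = 1.12 − 0.678 = 0.442 V.
k_p = μ_pC_ox · (W/L) = 1.904 mA/V².
I_D = ½ k_p V_ov² = 0.5 × 1.904 × 0.442² = 0.186 mA.

I_D = 0.186 mA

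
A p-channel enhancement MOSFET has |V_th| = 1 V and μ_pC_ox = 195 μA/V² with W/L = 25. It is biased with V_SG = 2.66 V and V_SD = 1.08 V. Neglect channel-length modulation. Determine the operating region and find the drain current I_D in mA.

Triode; I_D = 5.90 mA

k_p = μ_pC_ox · (W/L) = 4.875 mA/V².
V_ov = V_SG − |V_th| = 2.66 − 1 = 1.66 V.
Since V_SD = 1.08 V < V_ov = 1.66 V, the device is in the triode region.
I_D = k_p [V_ov · V_SD − ½ V_SD²] = 4.875 × [1.66 × 1.08 − 0.5 × 1.08²] = 5.9 mA.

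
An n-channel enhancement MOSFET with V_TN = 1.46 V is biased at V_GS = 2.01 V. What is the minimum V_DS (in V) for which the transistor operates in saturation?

V_DS,sat = 0.550 V

The boundary between triode and saturation is V_DS = V_GS − V_TN = V_ov.
V_ov = 2.01 − 1.46 = 0.55 V.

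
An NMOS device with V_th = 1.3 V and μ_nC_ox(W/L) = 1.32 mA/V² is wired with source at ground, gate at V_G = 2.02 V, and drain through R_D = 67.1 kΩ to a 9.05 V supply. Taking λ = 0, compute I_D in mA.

V_GS = V_G = 2.02 V, so V_ov = 2.02 − 1.3 = 0.72 V.
Assume saturation: I_D = ½ k_n V_ov² = 0.5 × 1.32 × 0.72² = 0.342 mA, giving V_DS = V_DD − I_D R_D = 9.05 − 0.342 × 67.1 = -13.9 V.
But -13.9 V < V_ov = 0.72 V, so the device is actually in triode.
In triode I_D = k_n[V_ov V_DS − ½ V_DS²] and I_D = (V_DD − V_DS)/R_D. Equating: 44.3 V_DS² − 64.77 V_DS + 9.05 = 0, giving V_DS = 0.156 V (the root below V_ov).
I_D = (9.05 − 0.156) / 67.1 = 0.133 mA.

I_D = 0.133 mA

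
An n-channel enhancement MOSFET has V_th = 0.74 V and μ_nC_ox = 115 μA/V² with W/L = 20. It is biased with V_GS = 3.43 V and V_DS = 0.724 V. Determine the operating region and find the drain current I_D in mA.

k_n = μ_nC_ox · (W/L) = 2.3 mA/V².
V_ov = V_GS − V_th = 3.43 − 0.74 = 2.69 V.
Since V_DS = 0.724 V < V_ov = 2.69 V, the device is in the triode region.
I_D = k_n [V_ov · V_DS − ½ V_DS²] = 2.3 × [2.69 × 0.724 − 0.5 × 0.724²] = 3.88 mA.

Triode; I_D = 3.88 mA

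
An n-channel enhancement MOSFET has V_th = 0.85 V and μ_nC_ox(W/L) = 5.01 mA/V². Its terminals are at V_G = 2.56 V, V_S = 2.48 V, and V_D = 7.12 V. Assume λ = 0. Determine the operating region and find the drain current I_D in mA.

V_GS = V_G − V_S = 2.56 − 2.48 = 0.08 V; V_DS = V_D − V_S = 7.12 − 2.48 = 4.64 V.
V_GS = 0.08 V < V_th = 0.85 V, so the transistor is in cutoff.

Cutoff; I_D = 0 mA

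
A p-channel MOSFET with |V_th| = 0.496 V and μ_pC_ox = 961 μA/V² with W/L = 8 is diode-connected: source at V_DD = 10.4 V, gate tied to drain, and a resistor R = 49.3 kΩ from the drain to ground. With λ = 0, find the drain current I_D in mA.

I_D = 0.196 mA

With gate tied to drain, V_SG = V_SD ≥ V_SG − |V_th|, so the device is in saturation.
k_p = μ_pC_ox · (W/L) = 7.688 mA/V².
KCL at the drain: ½ k_p (V_SG − |V_th|)² = (V_DD − V_SG)/R.
Let x = V_SG − 0.496. Then 190 x² + x − 9.904 = 0, giving x = 0.226 V (positive root), so V_SG = 0.722 V.
I_D = (V_DD − V_SG)/R = (10.4 − 0.722) / 49.3 = 0.196 mA.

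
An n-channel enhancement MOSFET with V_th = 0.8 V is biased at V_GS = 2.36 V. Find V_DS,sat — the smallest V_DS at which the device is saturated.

The boundary between triode and saturation is V_DS = V_GS − V_th = V_ov.
V_ov = 2.36 − 0.8 = 1.56 V.

V_DS,sat = 1.56 V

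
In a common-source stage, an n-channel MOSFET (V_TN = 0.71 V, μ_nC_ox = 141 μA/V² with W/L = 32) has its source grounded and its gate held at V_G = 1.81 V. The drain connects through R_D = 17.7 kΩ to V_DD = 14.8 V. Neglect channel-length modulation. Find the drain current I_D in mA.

V_GS = V_G = 1.81 V, so V_ov = 1.81 − 0.71 = 1.1 V.
k_n = μ_nC_ox · (W/L) = 4.512 mA/V².
Assume saturation: I_D = ½ k_n V_ov² = 0.5 × 4.512 × 1.1² = 2.73 mA, giving V_DS = V_DD − I_D R_D = 14.8 − 2.73 × 17.7 = -33.5 V.
But -33.5 V < V_ov = 1.1 V, so the device is actually in triode.
In triode I_D = k_n[V_ov V_DS − ½ V_DS²] and I_D = (V_DD − V_DS)/R_D. Equating: 39.9 V_DS² − 88.85 V_DS + 14.8 = 0, giving V_DS = 0.181 V (the root below V_ov).
I_D = (14.8 − 0.181) / 17.7 = 0.826 mA.

I_D = 0.826 mA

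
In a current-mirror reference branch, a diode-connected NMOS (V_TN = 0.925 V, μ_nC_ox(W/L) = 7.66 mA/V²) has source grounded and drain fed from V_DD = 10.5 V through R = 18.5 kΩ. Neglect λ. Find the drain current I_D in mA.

I_D = 0.498 mA

With gate tied to drain, V_GS = V_DS ≥ V_GS − V_TN, so the device is in saturation.
KCL at the drain: ½ k_n (V_GS − V_TN)² = (V_DD − V_GS)/R.
Let x = V_GS − 0.925. Then 70.9 x² + x − 9.575 = 0, giving x = 0.361 V (positive root), so V_GS = 1.29 V.
I_D = (V_DD − V_GS)/R = (10.5 − 1.29) / 18.5 = 0.498 mA.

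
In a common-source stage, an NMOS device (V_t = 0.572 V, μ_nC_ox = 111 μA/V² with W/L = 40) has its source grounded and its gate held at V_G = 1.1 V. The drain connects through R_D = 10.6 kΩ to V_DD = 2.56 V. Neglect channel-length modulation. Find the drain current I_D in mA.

I_D = 0.231 mA

V_GS = V_G = 1.1 V, so V_ov = 1.1 − 0.572 = 0.528 V.
k_n = μ_nC_ox · (W/L) = 4.44 mA/V².
Assume saturation: I_D = ½ k_n V_ov² = 0.5 × 4.44 × 0.528² = 0.619 mA, giving V_DS = V_DD − I_D R_D = 2.56 − 0.619 × 10.6 = -4 V.
But -4 V < V_ov = 0.528 V, so the device is actually in triode.
In triode I_D = k_n[V_ov V_DS − ½ V_DS²] and I_D = (V_DD − V_DS)/R_D. Equating: 23.5 V_DS² − 25.85 V_DS + 2.56 = 0, giving V_DS = 0.11 V (the root below V_ov).
I_D = (2.56 − 0.11) / 10.6 = 0.231 mA.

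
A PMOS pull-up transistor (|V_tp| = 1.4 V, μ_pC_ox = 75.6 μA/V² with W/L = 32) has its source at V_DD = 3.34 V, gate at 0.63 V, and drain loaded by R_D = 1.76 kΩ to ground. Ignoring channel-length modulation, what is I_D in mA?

I_D = 1.53 mA

V_SG = V_DD − V_G = 3.34 − 0.63 = 2.71 V, so V_ov = 2.71 − 1.4 = 1.31 V.
k_p = μ_pC_ox · (W/L) = 2.419 mA/V².
Assume saturation: I_D = ½ k_p V_ov² = 0.5 × 2.419 × 1.31² = 2.08 mA, giving V_SD = V_DD − I_D R_D = 3.34 − 2.08 × 1.76 = -0.313 V.
But -0.313 V < V_ov = 1.31 V, so the device is actually in triode.
In triode I_D = k_p[V_ov V_SD − ½ V_SD²] and I_D = (V_DD − V_SD)/R_D. Equating: 2.13 V_SD² − 6.578 V_SD + 3.34 = 0, giving V_SD = 0.641 V (the root below V_ov).
I_D = (3.34 − 0.641) / 1.76 = 1.53 mA.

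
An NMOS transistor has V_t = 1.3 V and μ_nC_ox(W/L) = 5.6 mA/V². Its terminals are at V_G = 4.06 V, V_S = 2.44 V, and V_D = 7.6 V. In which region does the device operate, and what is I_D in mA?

V_GS = V_G − V_S = 4.06 − 2.44 = 1.62 V; V_DS = V_D − V_S = 7.6 − 2.44 = 5.16 V.
V_ov = V_GS − V_t = 1.62 − 1.3 = 0.32 V.
Since V_DS = 5.16 V ≥ V_ov = 0.32 V, the device is in saturation.
I_D = ½ k_n V_ov² = 0.5 × 5.6 × 0.32² = 0.287 mA.

Saturation; I_D = 0.287 mA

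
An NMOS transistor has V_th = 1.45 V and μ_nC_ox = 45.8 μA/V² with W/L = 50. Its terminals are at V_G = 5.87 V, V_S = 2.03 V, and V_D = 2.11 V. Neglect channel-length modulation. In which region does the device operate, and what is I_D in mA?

Triode; I_D = 0.431 mA

V_GS = V_G − V_S = 5.87 − 2.03 = 3.84 V; V_DS = V_D − V_S = 2.11 − 2.03 = 0.08 V.
k_n = μ_nC_ox · (W/L) = 2.29 mA/V².
V_ov = V_GS − V_th = 3.84 − 1.45 = 2.39 V.
Since V_DS = 0.08 V < V_ov = 2.39 V, the device is in the triode region.
I_D = k_n [V_ov · V_DS − ½ V_DS²] = 2.29 × [2.39 × 0.08 − 0.5 × 0.08²] = 0.431 mA.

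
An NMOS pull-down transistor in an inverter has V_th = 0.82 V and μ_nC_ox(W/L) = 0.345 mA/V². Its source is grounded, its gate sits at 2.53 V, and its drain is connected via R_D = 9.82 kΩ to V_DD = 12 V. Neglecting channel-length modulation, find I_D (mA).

I_D = 0.504 mA

V_GS = V_G = 2.53 V, so V_ov = 2.53 − 0.82 = 1.71 V.
Assume saturation: I_D = ½ k_n V_ov² = 0.5 × 0.345 × 1.71² = 0.504 mA, giving V_DS = V_DD − I_D R_D = 12 − 0.504 × 9.82 = 7.05 V.
V_DS = 7.05 V ≥ V_ov = 1.71 V, confirming saturation.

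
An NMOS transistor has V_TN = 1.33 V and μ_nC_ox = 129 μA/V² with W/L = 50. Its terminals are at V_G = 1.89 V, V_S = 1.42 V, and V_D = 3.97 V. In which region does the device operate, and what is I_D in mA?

Cutoff; I_D = 0 mA

V_GS = V_G − V_S = 1.89 − 1.42 = 0.47 V; V_DS = V_D − V_S = 3.97 − 1.42 = 2.55 V.
V_GS = 0.47 V < V_TN = 1.33 V, so the transistor is in cutoff.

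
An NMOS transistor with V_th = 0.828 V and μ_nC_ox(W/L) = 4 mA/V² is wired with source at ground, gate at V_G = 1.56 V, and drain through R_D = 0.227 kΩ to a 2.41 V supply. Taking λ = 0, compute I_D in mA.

V_GS = V_G = 1.56 V, so V_ov = 1.56 − 0.828 = 0.732 V.
Assume saturation: I_D = ½ k_n V_ov² = 0.5 × 4 × 0.732² = 1.07 mA, giving V_DS = V_DD − I_D R_D = 2.41 − 1.07 × 0.227 = 2.17 V.
V_DS = 2.17 V ≥ V_ov = 0.732 V, confirming saturation.

I_D = 1.07 mA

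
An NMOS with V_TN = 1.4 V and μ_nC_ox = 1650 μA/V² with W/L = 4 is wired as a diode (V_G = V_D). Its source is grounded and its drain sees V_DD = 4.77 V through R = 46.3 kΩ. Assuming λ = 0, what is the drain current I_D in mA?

With gate tied to drain, V_GS = V_DS ≥ V_GS − V_TN, so the device is in saturation.
k_n = μ_nC_ox · (W/L) = 6.6 mA/V².
KCL at the drain: ½ k_n (V_GS − V_TN)² = (V_DD − V_GS)/R.
Let x = V_GS − 1.4. Then 153 x² + x − 3.37 = 0, giving x = 0.145 V (positive root), so V_GS = 1.55 V.
I_D = (V_DD − V_GS)/R = (4.77 − 1.55) / 46.3 = 0.0696 mA.

I_D = 0.0696 mA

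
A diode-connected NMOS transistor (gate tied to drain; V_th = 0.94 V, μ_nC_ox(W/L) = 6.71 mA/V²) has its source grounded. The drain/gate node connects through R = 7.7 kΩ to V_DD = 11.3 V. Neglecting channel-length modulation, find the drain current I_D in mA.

With gate tied to drain, V_GS = V_DS ≥ V_GS − V_th, so the device is in saturation.
KCL at the drain: ½ k_n (V_GS − V_th)² = (V_DD − V_GS)/R.
Let x = V_GS − 0.94. Then 25.8 x² + x − 10.36 = 0, giving x = 0.614 V (positive root), so V_GS = 1.55 V.
I_D = (V_DD − V_GS)/R = (11.3 − 1.55) / 7.7 = 1.27 mA.

I_D = 1.27 mA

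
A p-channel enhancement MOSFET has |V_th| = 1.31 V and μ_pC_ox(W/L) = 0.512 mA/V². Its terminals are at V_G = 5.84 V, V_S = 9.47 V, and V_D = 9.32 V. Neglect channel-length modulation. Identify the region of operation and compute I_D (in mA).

V_SG = V_S − V_G = 9.47 − 5.84 = 3.63 V; V_SD = V_S − V_D = 9.47 − 9.32 = 0.15 V.
V_ov = V_SG − |V_th| = 3.63 − 1.31 = 2.32 V.
Since V_SD = 0.15 V < V_ov = 2.32 V, the device is in the triode region.
I_D = k_p [V_ov · V_SD − ½ V_SD²] = 0.512 × [2.32 × 0.15 − 0.5 × 0.15²] = 0.172 mA.

Triode; I_D = 0.172 mA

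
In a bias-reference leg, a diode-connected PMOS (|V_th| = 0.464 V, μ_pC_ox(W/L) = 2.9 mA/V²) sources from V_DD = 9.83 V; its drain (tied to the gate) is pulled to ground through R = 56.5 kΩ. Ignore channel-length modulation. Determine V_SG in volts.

V_SG = 0.796 V

With gate tied to drain, V_SG = V_SD ≥ V_SG − |V_th|, so the device is in saturation.
KCL at the drain: ½ k_p (V_SG − |V_th|)² = (V_DD − V_SG)/R.
Let x = V_SG − 0.464. Then 81.9 x² + x − 9.366 = 0, giving x = 0.332 V (positive root), so V_SG = 0.796 V.
I_D = (V_DD − V_SG)/R = (9.83 − 0.796) / 56.5 = 0.16 mA.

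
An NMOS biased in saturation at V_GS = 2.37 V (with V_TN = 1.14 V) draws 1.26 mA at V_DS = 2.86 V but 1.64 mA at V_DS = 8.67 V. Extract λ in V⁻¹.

With V_GS fixed, I_D ∝ (1 + λ V_DS) in saturation, so I_D2/I_D1 = (1 + λ V_DS2)/(1 + λ V_DS1).
1.64/1.26 = 1.302 = (1 + 8.67 λ)/(1 + 2.86 λ).
Solving: λ (I_D1 V_DS2 − I_D2 V_DS1) = I_D2 − I_D1, so λ = (1.64 − 1.26) / (1.26 × 8.67 − 1.64 × 2.86) = 0.38 / 6.23 = 0.061 V⁻¹.

λ = 0.0610 V⁻¹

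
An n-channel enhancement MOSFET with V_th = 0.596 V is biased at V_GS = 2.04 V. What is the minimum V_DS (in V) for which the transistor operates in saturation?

V_DS,sat = 1.44 V

The boundary between triode and saturation is V_DS = V_GS − V_th = V_ov.
V_ov = 2.04 − 0.596 = 1.44 V.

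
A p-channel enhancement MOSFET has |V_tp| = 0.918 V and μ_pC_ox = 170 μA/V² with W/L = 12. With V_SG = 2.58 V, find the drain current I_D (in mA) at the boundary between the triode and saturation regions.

At the boundary V_SD = V_ov = V_SG − |V_tp| = 2.58 − 0.918 = 1.66 V.
k_p = μ_pC_ox · (W/L) = 2.04 mA/V².
I_D = ½ k_p V_ov² = 0.5 × 2.04 × 1.66² = 2.82 mA.

I_D = 2.82 mA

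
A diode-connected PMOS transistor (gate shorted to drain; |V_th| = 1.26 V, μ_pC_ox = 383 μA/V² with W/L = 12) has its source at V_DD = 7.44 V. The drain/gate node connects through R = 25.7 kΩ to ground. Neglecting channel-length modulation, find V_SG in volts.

V_SG = 1.58 V

With gate tied to drain, V_SG = V_SD ≥ V_SG − |V_th|, so the device is in saturation.
k_p = μ_pC_ox · (W/L) = 4.596 mA/V².
KCL at the drain: ½ k_p (V_SG − |V_th|)² = (V_DD − V_SG)/R.
Let x = V_SG − 1.26. Then 59.1 x² + x − 6.18 = 0, giving x = 0.315 V (positive root), so V_SG = 1.58 V.
I_D = (V_DD − V_SG)/R = (7.44 − 1.58) / 25.7 = 0.228 mA.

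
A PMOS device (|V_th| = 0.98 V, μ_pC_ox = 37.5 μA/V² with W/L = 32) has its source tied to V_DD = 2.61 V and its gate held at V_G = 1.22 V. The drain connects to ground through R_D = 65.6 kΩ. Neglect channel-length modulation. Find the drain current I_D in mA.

V_SG = V_DD − V_G = 2.61 − 1.22 = 1.39 V, so V_ov = 1.39 − 0.98 = 0.41 V.
k_p = μ_pC_ox · (W/L) = 1.2 mA/V².
Assume saturation: I_D = ½ k_p V_ov² = 0.5 × 1.2 × 0.41² = 0.101 mA, giving V_SD = V_DD − I_D R_D = 2.61 − 0.101 × 65.6 = -4.01 V.
But -4.01 V < V_ov = 0.41 V, so the device is actually in triode.
In triode I_D = k_p[V_ov V_SD − ½ V_SD²] and I_D = (V_DD − V_SD)/R_D. Equating: 39.4 V_SD² − 33.28 V_SD + 2.61 = 0, giving V_SD = 0.0875 V (the root below V_ov).
I_D = (2.61 − 0.0875) / 65.6 = 0.0385 mA.

I_D = 0.0385 mA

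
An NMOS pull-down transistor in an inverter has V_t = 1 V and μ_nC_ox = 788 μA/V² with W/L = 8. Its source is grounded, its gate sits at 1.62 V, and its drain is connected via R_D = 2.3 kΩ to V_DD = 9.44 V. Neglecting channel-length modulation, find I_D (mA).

V_GS = V_G = 1.62 V, so V_ov = 1.62 − 1 = 0.62 V.
k_n = μ_nC_ox · (W/L) = 6.304 mA/V².
Assume saturation: I_D = ½ k_n V_ov² = 0.5 × 6.304 × 0.62² = 1.21 mA, giving V_DS = V_DD − I_D R_D = 9.44 − 1.21 × 2.3 = 6.65 V.
V_DS = 6.65 V ≥ V_ov = 0.62 V, confirming saturation.

I_D = 1.21 mA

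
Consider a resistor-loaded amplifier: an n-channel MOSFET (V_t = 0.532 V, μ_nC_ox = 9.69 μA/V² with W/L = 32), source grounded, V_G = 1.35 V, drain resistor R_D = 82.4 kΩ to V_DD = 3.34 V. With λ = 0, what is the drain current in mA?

V_GS = V_G = 1.35 V, so V_ov = 1.35 − 0.532 = 0.818 V.
k_n = μ_nC_ox · (W/L) = 0.3101 mA/V².
Assume saturation: I_D = ½ k_n V_ov² = 0.5 × 0.3101 × 0.818² = 0.104 mA, giving V_DS = V_DD − I_D R_D = 3.34 − 0.104 × 82.4 = -5.21 V.
But -5.21 V < V_ov = 0.818 V, so the device is actually in triode.
In triode I_D = k_n[V_ov V_DS − ½ V_DS²] and I_D = (V_DD − V_DS)/R_D. Equating: 12.8 V_DS² − 21.9 V_DS + 3.34 = 0, giving V_DS = 0.169 V (the root below V_ov).
I_D = (3.34 − 0.169) / 82.4 = 0.0385 mA.

I_D = 0.0385 mA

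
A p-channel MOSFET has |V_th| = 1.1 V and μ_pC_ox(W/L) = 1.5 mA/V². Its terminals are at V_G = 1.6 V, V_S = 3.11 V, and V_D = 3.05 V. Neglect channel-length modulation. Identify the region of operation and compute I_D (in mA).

Triode; I_D = 0.0342 mA

V_SG = V_S − V_G = 3.11 − 1.6 = 1.51 V; V_SD = V_S − V_D = 3.11 − 3.05 = 0.06 V.
V_ov = V_SG − |V_th| = 1.51 − 1.1 = 0.41 V.
Since V_SD = 0.06 V < V_ov = 0.41 V, the device is in the triode region.
I_D = k_p [V_ov · V_SD − ½ V_SD²] = 1.5 × [0.41 × 0.06 − 0.5 × 0.06²] = 0.0342 mA.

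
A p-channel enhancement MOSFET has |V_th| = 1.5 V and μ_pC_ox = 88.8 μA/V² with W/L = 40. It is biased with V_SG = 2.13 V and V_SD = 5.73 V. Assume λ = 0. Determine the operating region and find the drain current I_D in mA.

k_p = μ_pC_ox · (W/L) = 3.552 mA/V².
V_ov = V_SG − |V_th| = 2.13 − 1.5 = 0.63 V.
Since V_SD = 5.73 V ≥ V_ov = 0.63 V, the device is in saturation.
I_D = ½ k_p V_ov² = 0.5 × 3.552 × 0.63² = 0.705 mA.

Saturation; I_D = 0.705 mA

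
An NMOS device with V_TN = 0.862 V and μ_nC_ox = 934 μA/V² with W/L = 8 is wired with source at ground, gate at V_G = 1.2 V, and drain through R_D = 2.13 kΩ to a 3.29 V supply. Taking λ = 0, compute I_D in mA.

V_GS = V_G = 1.2 V, so V_ov = 1.2 − 0.862 = 0.338 V.
k_n = μ_nC_ox · (W/L) = 7.472 mA/V².
Assume saturation: I_D = ½ k_n V_ov² = 0.5 × 7.472 × 0.338² = 0.427 mA, giving V_DS = V_DD − I_D R_D = 3.29 − 0.427 × 2.13 = 2.38 V.
V_DS = 2.38 V ≥ V_ov = 0.338 V, confirming saturation.

I_D = 0.427 mA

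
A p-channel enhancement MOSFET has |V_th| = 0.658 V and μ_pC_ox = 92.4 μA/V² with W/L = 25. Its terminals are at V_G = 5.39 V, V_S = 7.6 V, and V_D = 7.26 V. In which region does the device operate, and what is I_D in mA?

Triode; I_D = 1.09 mA

V_SG = V_S − V_G = 7.6 − 5.39 = 2.21 V; V_SD = V_S − V_D = 7.6 − 7.26 = 0.34 V.
k_p = μ_pC_ox · (W/L) = 2.31 mA/V².
V_ov = V_SG − |V_th| = 2.21 − 0.658 = 1.55 V.
Since V_SD = 0.34 V < V_ov = 1.55 V, the device is in the triode region.
I_D = k_p [V_ov · V_SD − ½ V_SD²] = 2.31 × [1.55 × 0.34 − 0.5 × 0.34²] = 1.09 mA.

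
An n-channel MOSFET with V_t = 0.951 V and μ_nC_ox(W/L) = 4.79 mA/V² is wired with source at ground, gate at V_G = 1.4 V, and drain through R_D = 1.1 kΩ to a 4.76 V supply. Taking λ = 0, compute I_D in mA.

I_D = 0.483 mA

V_GS = V_G = 1.4 V, so V_ov = 1.4 − 0.951 = 0.449 V.
Assume saturation: I_D = ½ k_n V_ov² = 0.5 × 4.79 × 0.449² = 0.483 mA, giving V_DS = V_DD − I_D R_D = 4.76 − 0.483 × 1.1 = 4.23 V.
V_DS = 4.23 V ≥ V_ov = 0.449 V, confirming saturation.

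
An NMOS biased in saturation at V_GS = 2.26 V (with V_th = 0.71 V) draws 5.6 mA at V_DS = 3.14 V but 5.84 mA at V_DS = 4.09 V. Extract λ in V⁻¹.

λ = 0.0526 V⁻¹

With V_GS fixed, I_D ∝ (1 + λ V_DS) in saturation, so I_D2/I_D1 = (1 + λ V_DS2)/(1 + λ V_DS1).
5.84/5.6 = 1.043 = (1 + 4.09 λ)/(1 + 3.14 λ).
Solving: λ (I_D1 V_DS2 − I_D2 V_DS1) = I_D2 − I_D1, so λ = (5.84 − 5.6) / (5.6 × 4.09 − 5.84 × 3.14) = 0.24 / 4.57 = 0.0526 V⁻¹.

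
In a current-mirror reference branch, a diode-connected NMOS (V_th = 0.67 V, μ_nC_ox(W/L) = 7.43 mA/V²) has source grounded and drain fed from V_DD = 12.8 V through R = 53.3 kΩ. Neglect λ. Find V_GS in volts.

With gate tied to drain, V_GS = V_DS ≥ V_GS − V_th, so the device is in saturation.
KCL at the drain: ½ k_n (V_GS − V_th)² = (V_DD − V_GS)/R.
Let x = V_GS − 0.67. Then 198 x² + x − 12.13 = 0, giving x = 0.245 V (positive root), so V_GS = 0.915 V.
I_D = (V_DD − V_GS)/R = (12.8 − 0.915) / 53.3 = 0.223 mA.

V_GS = 0.915 V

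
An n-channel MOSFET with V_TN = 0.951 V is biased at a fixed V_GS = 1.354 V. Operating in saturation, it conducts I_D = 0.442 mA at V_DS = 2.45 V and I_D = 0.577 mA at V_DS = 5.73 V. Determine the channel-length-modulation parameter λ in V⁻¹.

With V_GS fixed, I_D ∝ (1 + λ V_DS) in saturation, so I_D2/I_D1 = (1 + λ V_DS2)/(1 + λ V_DS1).
0.577/0.442 = 1.305 = (1 + 5.73 λ)/(1 + 2.45 λ).
Solving: λ (I_D1 V_DS2 − I_D2 V_DS1) = I_D2 − I_D1, so λ = (0.577 − 0.442) / (0.442 × 5.73 − 0.577 × 2.45) = 0.135 / 1.12 = 0.121 V⁻¹.

λ = 0.121 V⁻¹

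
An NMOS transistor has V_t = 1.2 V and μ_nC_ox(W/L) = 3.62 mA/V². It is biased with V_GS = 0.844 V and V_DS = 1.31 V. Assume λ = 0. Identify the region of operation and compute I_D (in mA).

Cutoff; I_D = 0 mA

V_GS = 0.844 V < V_t = 1.2 V, so the transistor is in cutoff.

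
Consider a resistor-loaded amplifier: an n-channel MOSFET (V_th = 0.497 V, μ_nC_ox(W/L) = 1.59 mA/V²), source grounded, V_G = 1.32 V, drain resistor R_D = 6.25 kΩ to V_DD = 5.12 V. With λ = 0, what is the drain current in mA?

V_GS = V_G = 1.32 V, so V_ov = 1.32 − 0.497 = 0.823 V.
Assume saturation: I_D = ½ k_n V_ov² = 0.5 × 1.59 × 0.823² = 0.538 mA, giving V_DS = V_DD − I_D R_D = 5.12 − 0.538 × 6.25 = 1.75 V.
V_DS = 1.75 V ≥ V_ov = 0.823 V, confirming saturation.

I_D = 0.538 mA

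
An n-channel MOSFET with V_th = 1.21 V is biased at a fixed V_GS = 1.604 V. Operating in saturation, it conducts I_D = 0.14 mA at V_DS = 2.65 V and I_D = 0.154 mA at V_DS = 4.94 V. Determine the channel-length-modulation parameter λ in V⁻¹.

λ = 0.0494 V⁻¹

With V_GS fixed, I_D ∝ (1 + λ V_DS) in saturation, so I_D2/I_D1 = (1 + λ V_DS2)/(1 + λ V_DS1).
0.154/0.14 = 1.1 = (1 + 4.94 λ)/(1 + 2.65 λ).
Solving: λ (I_D1 V_DS2 − I_D2 V_DS1) = I_D2 − I_D1, so λ = (0.154 − 0.14) / (0.14 × 4.94 − 0.154 × 2.65) = 0.014 / 0.284 = 0.0494 V⁻¹.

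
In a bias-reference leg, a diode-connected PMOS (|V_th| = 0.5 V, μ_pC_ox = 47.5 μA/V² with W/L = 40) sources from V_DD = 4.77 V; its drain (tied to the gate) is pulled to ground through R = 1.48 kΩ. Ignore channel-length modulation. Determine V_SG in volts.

With gate tied to drain, V_SG = V_SD ≥ V_SG − |V_th|, so the device is in saturation.
k_p = μ_pC_ox · (W/L) = 1.9 mA/V².
KCL at the drain: ½ k_p (V_SG − |V_th|)² = (V_DD − V_SG)/R.
Let x = V_SG − 0.5. Then 1.41 x² + x − 4.27 = 0, giving x = 1.42 V (positive root), so V_SG = 1.92 V.
I_D = (V_DD − V_SG)/R = (4.77 − 1.92) / 1.48 = 1.92 mA.

V_SG = 1.92 V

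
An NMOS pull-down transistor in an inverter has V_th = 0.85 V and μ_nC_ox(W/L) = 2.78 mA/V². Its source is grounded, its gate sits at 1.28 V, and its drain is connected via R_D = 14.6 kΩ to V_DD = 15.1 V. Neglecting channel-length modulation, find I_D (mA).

V_GS = V_G = 1.28 V, so V_ov = 1.28 − 0.85 = 0.43 V.
Assume saturation: I_D = ½ k_n V_ov² = 0.5 × 2.78 × 0.43² = 0.257 mA, giving V_DS = V_DD − I_D R_D = 15.1 − 0.257 × 14.6 = 11.3 V.
V_DS = 11.3 V ≥ V_ov = 0.43 V, confirming saturation.

I_D = 0.257 mA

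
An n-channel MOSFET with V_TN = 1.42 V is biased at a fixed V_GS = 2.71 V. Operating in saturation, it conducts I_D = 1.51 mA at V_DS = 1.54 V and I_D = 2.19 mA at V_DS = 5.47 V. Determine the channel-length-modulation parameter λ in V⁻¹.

λ = 0.139 V⁻¹

With V_GS fixed, I_D ∝ (1 + λ V_DS) in saturation, so I_D2/I_D1 = (1 + λ V_DS2)/(1 + λ V_DS1).
2.19/1.51 = 1.45 = (1 + 5.47 λ)/(1 + 1.54 λ).
Solving: λ (I_D1 V_DS2 − I_D2 V_DS1) = I_D2 − I_D1, so λ = (2.19 − 1.51) / (1.51 × 5.47 − 2.19 × 1.54) = 0.68 / 4.89 = 0.139 V⁻¹.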